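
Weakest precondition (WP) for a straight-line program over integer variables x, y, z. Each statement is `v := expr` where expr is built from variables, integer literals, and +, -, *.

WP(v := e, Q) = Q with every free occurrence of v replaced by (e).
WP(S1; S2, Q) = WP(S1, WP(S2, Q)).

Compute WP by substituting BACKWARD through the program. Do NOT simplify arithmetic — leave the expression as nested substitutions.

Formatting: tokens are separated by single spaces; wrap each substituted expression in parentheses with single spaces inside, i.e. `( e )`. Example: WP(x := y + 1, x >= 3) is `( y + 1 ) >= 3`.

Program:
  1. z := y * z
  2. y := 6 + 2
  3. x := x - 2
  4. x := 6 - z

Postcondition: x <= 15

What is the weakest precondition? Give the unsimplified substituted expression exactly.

post: x <= 15
stmt 4: x := 6 - z  -- replace 1 occurrence(s) of x with (6 - z)
  => ( 6 - z ) <= 15
stmt 3: x := x - 2  -- replace 0 occurrence(s) of x with (x - 2)
  => ( 6 - z ) <= 15
stmt 2: y := 6 + 2  -- replace 0 occurrence(s) of y with (6 + 2)
  => ( 6 - z ) <= 15
stmt 1: z := y * z  -- replace 1 occurrence(s) of z with (y * z)
  => ( 6 - ( y * z ) ) <= 15

Answer: ( 6 - ( y * z ) ) <= 15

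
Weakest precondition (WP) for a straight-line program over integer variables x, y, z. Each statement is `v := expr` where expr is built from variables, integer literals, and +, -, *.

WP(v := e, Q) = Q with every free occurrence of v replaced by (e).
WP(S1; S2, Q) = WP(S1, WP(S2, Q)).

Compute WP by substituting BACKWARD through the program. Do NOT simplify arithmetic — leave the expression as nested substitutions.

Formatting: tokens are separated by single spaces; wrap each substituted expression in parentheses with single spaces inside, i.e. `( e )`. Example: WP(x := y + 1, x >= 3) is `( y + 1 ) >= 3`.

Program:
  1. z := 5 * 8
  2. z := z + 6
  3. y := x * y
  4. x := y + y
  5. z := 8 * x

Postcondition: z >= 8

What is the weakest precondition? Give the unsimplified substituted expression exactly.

Answer: ( 8 * ( ( x * y ) + ( x * y ) ) ) >= 8

Derivation:
post: z >= 8
stmt 5: z := 8 * x  -- replace 1 occurrence(s) of z with (8 * x)
  => ( 8 * x ) >= 8
stmt 4: x := y + y  -- replace 1 occurrence(s) of x with (y + y)
  => ( 8 * ( y + y ) ) >= 8
stmt 3: y := x * y  -- replace 2 occurrence(s) of y with (x * y)
  => ( 8 * ( ( x * y ) + ( x * y ) ) ) >= 8
stmt 2: z := z + 6  -- replace 0 occurrence(s) of z with (z + 6)
  => ( 8 * ( ( x * y ) + ( x * y ) ) ) >= 8
stmt 1: z := 5 * 8  -- replace 0 occurrence(s) of z with (5 * 8)
  => ( 8 * ( ( x * y ) + ( x * y ) ) ) >= 8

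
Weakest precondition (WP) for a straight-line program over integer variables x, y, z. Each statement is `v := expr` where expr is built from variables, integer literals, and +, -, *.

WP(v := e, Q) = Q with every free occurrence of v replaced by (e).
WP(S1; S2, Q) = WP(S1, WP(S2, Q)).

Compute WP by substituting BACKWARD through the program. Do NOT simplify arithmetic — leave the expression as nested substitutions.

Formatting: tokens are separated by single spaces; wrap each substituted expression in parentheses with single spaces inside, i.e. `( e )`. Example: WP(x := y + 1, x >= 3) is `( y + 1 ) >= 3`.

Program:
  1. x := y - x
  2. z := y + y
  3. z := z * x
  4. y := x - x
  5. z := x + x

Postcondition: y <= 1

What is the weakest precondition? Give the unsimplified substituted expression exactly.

post: y <= 1
stmt 5: z := x + x  -- replace 0 occurrence(s) of z with (x + x)
  => y <= 1
stmt 4: y := x - x  -- replace 1 occurrence(s) of y with (x - x)
  => ( x - x ) <= 1
stmt 3: z := z * x  -- replace 0 occurrence(s) of z with (z * x)
  => ( x - x ) <= 1
stmt 2: z := y + y  -- replace 0 occurrence(s) of z with (y + y)
  => ( x - x ) <= 1
stmt 1: x := y - x  -- replace 2 occurrence(s) of x with (y - x)
  => ( ( y - x ) - ( y - x ) ) <= 1

Answer: ( ( y - x ) - ( y - x ) ) <= 1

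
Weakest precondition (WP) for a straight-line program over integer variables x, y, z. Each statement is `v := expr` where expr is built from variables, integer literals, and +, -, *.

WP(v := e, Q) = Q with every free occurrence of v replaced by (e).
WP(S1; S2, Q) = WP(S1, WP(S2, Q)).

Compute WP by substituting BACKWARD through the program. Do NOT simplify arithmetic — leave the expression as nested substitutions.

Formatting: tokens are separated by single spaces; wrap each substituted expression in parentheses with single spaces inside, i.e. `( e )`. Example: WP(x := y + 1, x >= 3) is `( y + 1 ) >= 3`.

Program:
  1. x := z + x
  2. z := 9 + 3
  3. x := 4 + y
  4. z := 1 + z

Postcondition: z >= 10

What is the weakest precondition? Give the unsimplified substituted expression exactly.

Answer: ( 1 + ( 9 + 3 ) ) >= 10

Derivation:
post: z >= 10
stmt 4: z := 1 + z  -- replace 1 occurrence(s) of z with (1 + z)
  => ( 1 + z ) >= 10
stmt 3: x := 4 + y  -- replace 0 occurrence(s) of x with (4 + y)
  => ( 1 + z ) >= 10
stmt 2: z := 9 + 3  -- replace 1 occurrence(s) of z with (9 + 3)
  => ( 1 + ( 9 + 3 ) ) >= 10
stmt 1: x := z + x  -- replace 0 occurrence(s) of x with (z + x)
  => ( 1 + ( 9 + 3 ) ) >= 10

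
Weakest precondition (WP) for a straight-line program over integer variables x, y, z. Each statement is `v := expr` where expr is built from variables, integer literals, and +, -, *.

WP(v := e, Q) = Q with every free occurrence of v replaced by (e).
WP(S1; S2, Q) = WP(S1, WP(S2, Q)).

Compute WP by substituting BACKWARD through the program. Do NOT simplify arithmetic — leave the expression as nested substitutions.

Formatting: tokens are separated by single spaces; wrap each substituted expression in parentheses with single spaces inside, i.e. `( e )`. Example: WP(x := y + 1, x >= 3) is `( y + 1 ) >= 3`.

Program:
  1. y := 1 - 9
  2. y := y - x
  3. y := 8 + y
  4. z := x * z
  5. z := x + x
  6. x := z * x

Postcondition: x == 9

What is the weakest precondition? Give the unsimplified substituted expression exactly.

Answer: ( ( x + x ) * x ) == 9

Derivation:
post: x == 9
stmt 6: x := z * x  -- replace 1 occurrence(s) of x with (z * x)
  => ( z * x ) == 9
stmt 5: z := x + x  -- replace 1 occurrence(s) of z with (x + x)
  => ( ( x + x ) * x ) == 9
stmt 4: z := x * z  -- replace 0 occurrence(s) of z with (x * z)
  => ( ( x + x ) * x ) == 9
stmt 3: y := 8 + y  -- replace 0 occurrence(s) of y with (8 + y)
  => ( ( x + x ) * x ) == 9
stmt 2: y := y - x  -- replace 0 occurrence(s) of y with (y - x)
  => ( ( x + x ) * x ) == 9
stmt 1: y := 1 - 9  -- replace 0 occurrence(s) of y with (1 - 9)
  => ( ( x + x ) * x ) == 9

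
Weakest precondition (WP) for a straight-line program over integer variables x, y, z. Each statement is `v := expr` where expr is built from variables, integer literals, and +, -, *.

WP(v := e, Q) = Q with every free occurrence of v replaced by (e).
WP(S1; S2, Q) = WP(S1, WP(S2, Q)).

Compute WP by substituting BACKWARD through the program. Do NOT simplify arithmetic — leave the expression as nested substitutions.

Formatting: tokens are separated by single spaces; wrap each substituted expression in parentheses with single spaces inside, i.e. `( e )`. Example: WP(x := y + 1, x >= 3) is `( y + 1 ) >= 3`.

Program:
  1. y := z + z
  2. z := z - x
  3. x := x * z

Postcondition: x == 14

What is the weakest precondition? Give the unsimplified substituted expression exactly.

post: x == 14
stmt 3: x := x * z  -- replace 1 occurrence(s) of x with (x * z)
  => ( x * z ) == 14
stmt 2: z := z - x  -- replace 1 occurrence(s) of z with (z - x)
  => ( x * ( z - x ) ) == 14
stmt 1: y := z + z  -- replace 0 occurrence(s) of y with (z + z)
  => ( x * ( z - x ) ) == 14

Answer: ( x * ( z - x ) ) == 14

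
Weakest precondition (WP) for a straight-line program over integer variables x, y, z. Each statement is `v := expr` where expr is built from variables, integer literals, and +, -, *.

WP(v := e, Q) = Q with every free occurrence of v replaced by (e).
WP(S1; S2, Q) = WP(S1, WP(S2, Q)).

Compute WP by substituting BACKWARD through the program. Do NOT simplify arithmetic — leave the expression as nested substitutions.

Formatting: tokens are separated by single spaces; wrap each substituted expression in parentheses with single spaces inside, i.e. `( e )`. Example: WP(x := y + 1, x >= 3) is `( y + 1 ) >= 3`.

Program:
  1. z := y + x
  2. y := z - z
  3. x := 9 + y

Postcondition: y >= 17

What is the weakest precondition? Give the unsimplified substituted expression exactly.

Answer: ( ( y + x ) - ( y + x ) ) >= 17

Derivation:
post: y >= 17
stmt 3: x := 9 + y  -- replace 0 occurrence(s) of x with (9 + y)
  => y >= 17
stmt 2: y := z - z  -- replace 1 occurrence(s) of y with (z - z)
  => ( z - z ) >= 17
stmt 1: z := y + x  -- replace 2 occurrence(s) of z with (y + x)
  => ( ( y + x ) - ( y + x ) ) >= 17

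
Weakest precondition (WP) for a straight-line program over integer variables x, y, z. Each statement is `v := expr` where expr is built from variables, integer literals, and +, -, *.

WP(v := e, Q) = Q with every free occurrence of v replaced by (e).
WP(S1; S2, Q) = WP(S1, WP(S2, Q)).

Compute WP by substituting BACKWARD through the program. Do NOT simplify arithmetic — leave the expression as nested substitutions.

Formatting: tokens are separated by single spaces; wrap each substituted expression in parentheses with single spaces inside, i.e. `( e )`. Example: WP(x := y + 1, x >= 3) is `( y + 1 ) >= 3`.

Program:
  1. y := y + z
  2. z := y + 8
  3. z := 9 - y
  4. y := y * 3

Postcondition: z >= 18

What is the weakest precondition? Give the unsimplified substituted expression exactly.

Answer: ( 9 - ( y + z ) ) >= 18

Derivation:
post: z >= 18
stmt 4: y := y * 3  -- replace 0 occurrence(s) of y with (y * 3)
  => z >= 18
stmt 3: z := 9 - y  -- replace 1 occurrence(s) of z with (9 - y)
  => ( 9 - y ) >= 18
stmt 2: z := y + 8  -- replace 0 occurrence(s) of z with (y + 8)
  => ( 9 - y ) >= 18
stmt 1: y := y + z  -- replace 1 occurrence(s) of y with (y + z)
  => ( 9 - ( y + z ) ) >= 18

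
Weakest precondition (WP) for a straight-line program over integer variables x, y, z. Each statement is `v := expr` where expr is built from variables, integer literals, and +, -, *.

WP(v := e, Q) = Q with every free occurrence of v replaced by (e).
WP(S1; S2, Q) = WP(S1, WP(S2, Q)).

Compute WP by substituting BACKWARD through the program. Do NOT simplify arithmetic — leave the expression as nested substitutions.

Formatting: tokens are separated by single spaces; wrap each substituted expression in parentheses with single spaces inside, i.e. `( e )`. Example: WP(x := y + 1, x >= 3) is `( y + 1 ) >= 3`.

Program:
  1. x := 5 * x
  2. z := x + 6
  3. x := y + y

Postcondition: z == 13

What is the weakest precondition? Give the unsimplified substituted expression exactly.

post: z == 13
stmt 3: x := y + y  -- replace 0 occurrence(s) of x with (y + y)
  => z == 13
stmt 2: z := x + 6  -- replace 1 occurrence(s) of z with (x + 6)
  => ( x + 6 ) == 13
stmt 1: x := 5 * x  -- replace 1 occurrence(s) of x with (5 * x)
  => ( ( 5 * x ) + 6 ) == 13

Answer: ( ( 5 * x ) + 6 ) == 13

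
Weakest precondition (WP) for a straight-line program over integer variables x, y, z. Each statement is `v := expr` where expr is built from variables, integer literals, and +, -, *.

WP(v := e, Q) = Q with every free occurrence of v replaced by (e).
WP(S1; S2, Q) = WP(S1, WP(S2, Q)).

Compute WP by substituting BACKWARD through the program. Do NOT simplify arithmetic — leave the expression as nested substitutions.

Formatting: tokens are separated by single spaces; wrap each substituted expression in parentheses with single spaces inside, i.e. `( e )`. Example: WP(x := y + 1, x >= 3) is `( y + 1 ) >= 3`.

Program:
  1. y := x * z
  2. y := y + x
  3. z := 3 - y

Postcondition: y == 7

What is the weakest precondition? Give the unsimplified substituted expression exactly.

post: y == 7
stmt 3: z := 3 - y  -- replace 0 occurrence(s) of z with (3 - y)
  => y == 7
stmt 2: y := y + x  -- replace 1 occurrence(s) of y with (y + x)
  => ( y + x ) == 7
stmt 1: y := x * z  -- replace 1 occurrence(s) of y with (x * z)
  => ( ( x * z ) + x ) == 7

Answer: ( ( x * z ) + x ) == 7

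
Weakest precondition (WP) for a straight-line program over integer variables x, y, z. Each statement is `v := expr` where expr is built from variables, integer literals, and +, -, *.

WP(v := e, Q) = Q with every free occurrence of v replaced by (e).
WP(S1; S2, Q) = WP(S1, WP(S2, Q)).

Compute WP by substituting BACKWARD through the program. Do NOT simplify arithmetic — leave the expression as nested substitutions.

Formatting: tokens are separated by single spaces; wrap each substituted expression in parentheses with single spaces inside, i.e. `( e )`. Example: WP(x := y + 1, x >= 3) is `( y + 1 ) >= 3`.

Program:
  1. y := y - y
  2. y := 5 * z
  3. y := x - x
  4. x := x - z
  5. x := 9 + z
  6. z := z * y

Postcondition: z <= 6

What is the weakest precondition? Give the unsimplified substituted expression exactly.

Answer: ( z * ( x - x ) ) <= 6

Derivation:
post: z <= 6
stmt 6: z := z * y  -- replace 1 occurrence(s) of z with (z * y)
  => ( z * y ) <= 6
stmt 5: x := 9 + z  -- replace 0 occurrence(s) of x with (9 + z)
  => ( z * y ) <= 6
stmt 4: x := x - z  -- replace 0 occurrence(s) of x with (x - z)
  => ( z * y ) <= 6
stmt 3: y := x - x  -- replace 1 occurrence(s) of y with (x - x)
  => ( z * ( x - x ) ) <= 6
stmt 2: y := 5 * z  -- replace 0 occurrence(s) of y with (5 * z)
  => ( z * ( x - x ) ) <= 6
stmt 1: y := y - y  -- replace 0 occurrence(s) of y with (y - y)
  => ( z * ( x - x ) ) <= 6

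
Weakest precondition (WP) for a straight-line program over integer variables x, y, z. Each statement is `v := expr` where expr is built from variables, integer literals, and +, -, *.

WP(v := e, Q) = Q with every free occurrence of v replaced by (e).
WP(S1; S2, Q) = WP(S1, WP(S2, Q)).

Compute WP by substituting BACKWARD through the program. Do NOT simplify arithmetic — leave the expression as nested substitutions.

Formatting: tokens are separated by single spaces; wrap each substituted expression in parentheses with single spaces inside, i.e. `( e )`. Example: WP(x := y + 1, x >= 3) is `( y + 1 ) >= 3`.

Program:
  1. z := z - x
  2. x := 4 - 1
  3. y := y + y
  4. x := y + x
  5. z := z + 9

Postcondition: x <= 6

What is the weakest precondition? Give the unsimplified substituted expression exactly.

Answer: ( ( y + y ) + ( 4 - 1 ) ) <= 6

Derivation:
post: x <= 6
stmt 5: z := z + 9  -- replace 0 occurrence(s) of z with (z + 9)
  => x <= 6
stmt 4: x := y + x  -- replace 1 occurrence(s) of x with (y + x)
  => ( y + x ) <= 6
stmt 3: y := y + y  -- replace 1 occurrence(s) of y with (y + y)
  => ( ( y + y ) + x ) <= 6
stmt 2: x := 4 - 1  -- replace 1 occurrence(s) of x with (4 - 1)
  => ( ( y + y ) + ( 4 - 1 ) ) <= 6
stmt 1: z := z - x  -- replace 0 occurrence(s) of z with (z - x)
  => ( ( y + y ) + ( 4 - 1 ) ) <= 6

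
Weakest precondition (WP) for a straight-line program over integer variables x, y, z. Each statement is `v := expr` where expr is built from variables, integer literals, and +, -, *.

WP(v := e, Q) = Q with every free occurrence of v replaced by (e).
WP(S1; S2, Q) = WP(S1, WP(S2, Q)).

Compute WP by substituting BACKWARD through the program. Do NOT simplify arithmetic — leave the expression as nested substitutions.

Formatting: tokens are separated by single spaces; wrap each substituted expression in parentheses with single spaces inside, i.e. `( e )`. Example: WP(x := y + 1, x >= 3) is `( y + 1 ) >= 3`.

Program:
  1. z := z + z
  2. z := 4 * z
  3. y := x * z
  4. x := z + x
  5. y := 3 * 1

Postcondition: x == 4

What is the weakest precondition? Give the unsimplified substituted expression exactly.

Answer: ( ( 4 * ( z + z ) ) + x ) == 4

Derivation:
post: x == 4
stmt 5: y := 3 * 1  -- replace 0 occurrence(s) of y with (3 * 1)
  => x == 4
stmt 4: x := z + x  -- replace 1 occurrence(s) of x with (z + x)
  => ( z + x ) == 4
stmt 3: y := x * z  -- replace 0 occurrence(s) of y with (x * z)
  => ( z + x ) == 4
stmt 2: z := 4 * z  -- replace 1 occurrence(s) of z with (4 * z)
  => ( ( 4 * z ) + x ) == 4
stmt 1: z := z + z  -- replace 1 occurrence(s) of z with (z + z)
  => ( ( 4 * ( z + z ) ) + x ) == 4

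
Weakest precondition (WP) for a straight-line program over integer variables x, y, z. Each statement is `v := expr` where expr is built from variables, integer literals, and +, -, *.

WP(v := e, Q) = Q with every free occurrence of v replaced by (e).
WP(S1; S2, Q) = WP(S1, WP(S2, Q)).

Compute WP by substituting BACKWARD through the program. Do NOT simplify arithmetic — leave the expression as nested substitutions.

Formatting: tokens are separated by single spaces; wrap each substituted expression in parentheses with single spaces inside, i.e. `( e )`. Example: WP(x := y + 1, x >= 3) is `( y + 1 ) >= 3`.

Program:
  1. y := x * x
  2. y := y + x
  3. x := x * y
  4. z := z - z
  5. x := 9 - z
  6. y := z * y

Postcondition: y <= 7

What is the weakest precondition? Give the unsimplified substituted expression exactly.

post: y <= 7
stmt 6: y := z * y  -- replace 1 occurrence(s) of y with (z * y)
  => ( z * y ) <= 7
stmt 5: x := 9 - z  -- replace 0 occurrence(s) of x with (9 - z)
  => ( z * y ) <= 7
stmt 4: z := z - z  -- replace 1 occurrence(s) of z with (z - z)
  => ( ( z - z ) * y ) <= 7
stmt 3: x := x * y  -- replace 0 occurrence(s) of x with (x * y)
  => ( ( z - z ) * y ) <= 7
stmt 2: y := y + x  -- replace 1 occurrence(s) of y with (y + x)
  => ( ( z - z ) * ( y + x ) ) <= 7
stmt 1: y := x * x  -- replace 1 occurrence(s) of y with (x * x)
  => ( ( z - z ) * ( ( x * x ) + x ) ) <= 7

Answer: ( ( z - z ) * ( ( x * x ) + x ) ) <= 7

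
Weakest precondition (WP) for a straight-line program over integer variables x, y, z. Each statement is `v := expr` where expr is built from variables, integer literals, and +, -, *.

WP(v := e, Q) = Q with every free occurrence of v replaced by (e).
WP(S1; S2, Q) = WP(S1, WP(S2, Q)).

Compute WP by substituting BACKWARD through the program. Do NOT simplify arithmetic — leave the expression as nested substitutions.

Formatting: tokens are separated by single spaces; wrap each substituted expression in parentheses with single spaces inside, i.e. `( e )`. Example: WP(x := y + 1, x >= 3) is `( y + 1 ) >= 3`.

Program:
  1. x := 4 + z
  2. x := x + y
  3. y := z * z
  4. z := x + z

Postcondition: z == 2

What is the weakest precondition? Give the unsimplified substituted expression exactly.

post: z == 2
stmt 4: z := x + z  -- replace 1 occurrence(s) of z with (x + z)
  => ( x + z ) == 2
stmt 3: y := z * z  -- replace 0 occurrence(s) of y with (z * z)
  => ( x + z ) == 2
stmt 2: x := x + y  -- replace 1 occurrence(s) of x with (x + y)
  => ( ( x + y ) + z ) == 2
stmt 1: x := 4 + z  -- replace 1 occurrence(s) of x with (4 + z)
  => ( ( ( 4 + z ) + y ) + z ) == 2

Answer: ( ( ( 4 + z ) + y ) + z ) == 2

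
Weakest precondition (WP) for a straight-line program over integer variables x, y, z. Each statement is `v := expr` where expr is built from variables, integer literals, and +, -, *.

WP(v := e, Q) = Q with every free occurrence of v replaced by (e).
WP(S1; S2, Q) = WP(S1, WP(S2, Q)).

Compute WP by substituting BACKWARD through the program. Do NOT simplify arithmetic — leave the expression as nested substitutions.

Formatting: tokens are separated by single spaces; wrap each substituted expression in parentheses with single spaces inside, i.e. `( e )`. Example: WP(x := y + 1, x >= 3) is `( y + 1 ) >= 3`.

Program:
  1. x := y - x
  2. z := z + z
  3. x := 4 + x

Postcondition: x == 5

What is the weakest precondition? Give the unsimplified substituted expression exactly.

Answer: ( 4 + ( y - x ) ) == 5

Derivation:
post: x == 5
stmt 3: x := 4 + x  -- replace 1 occurrence(s) of x with (4 + x)
  => ( 4 + x ) == 5
stmt 2: z := z + z  -- replace 0 occurrence(s) of z with (z + z)
  => ( 4 + x ) == 5
stmt 1: x := y - x  -- replace 1 occurrence(s) of x with (y - x)
  => ( 4 + ( y - x ) ) == 5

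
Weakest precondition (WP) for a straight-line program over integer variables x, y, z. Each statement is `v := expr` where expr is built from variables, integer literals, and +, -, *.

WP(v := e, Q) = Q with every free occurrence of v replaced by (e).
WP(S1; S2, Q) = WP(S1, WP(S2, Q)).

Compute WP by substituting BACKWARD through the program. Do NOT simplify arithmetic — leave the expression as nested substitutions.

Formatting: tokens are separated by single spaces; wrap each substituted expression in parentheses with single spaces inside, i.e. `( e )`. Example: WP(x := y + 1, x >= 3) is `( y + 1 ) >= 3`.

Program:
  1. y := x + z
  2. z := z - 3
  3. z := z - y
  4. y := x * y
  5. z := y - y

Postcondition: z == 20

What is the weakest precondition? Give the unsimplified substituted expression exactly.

Answer: ( ( x * ( x + z ) ) - ( x * ( x + z ) ) ) == 20

Derivation:
post: z == 20
stmt 5: z := y - y  -- replace 1 occurrence(s) of z with (y - y)
  => ( y - y ) == 20
stmt 4: y := x * y  -- replace 2 occurrence(s) of y with (x * y)
  => ( ( x * y ) - ( x * y ) ) == 20
stmt 3: z := z - y  -- replace 0 occurrence(s) of z with (z - y)
  => ( ( x * y ) - ( x * y ) ) == 20
stmt 2: z := z - 3  -- replace 0 occurrence(s) of z with (z - 3)
  => ( ( x * y ) - ( x * y ) ) == 20
stmt 1: y := x + z  -- replace 2 occurrence(s) of y with (x + z)
  => ( ( x * ( x + z ) ) - ( x * ( x + z ) ) ) == 20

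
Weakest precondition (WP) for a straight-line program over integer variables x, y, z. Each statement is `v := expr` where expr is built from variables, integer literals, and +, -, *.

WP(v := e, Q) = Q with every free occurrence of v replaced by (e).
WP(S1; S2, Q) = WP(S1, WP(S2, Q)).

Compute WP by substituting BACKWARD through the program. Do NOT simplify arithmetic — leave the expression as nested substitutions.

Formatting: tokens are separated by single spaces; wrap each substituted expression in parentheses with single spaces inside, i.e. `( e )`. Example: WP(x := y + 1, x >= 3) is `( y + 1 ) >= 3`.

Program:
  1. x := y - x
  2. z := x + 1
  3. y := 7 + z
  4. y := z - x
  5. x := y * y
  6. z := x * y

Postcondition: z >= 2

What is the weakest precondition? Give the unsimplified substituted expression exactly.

Answer: ( ( ( ( ( y - x ) + 1 ) - ( y - x ) ) * ( ( ( y - x ) + 1 ) - ( y - x ) ) ) * ( ( ( y - x ) + 1 ) - ( y - x ) ) ) >= 2

Derivation:
post: z >= 2
stmt 6: z := x * y  -- replace 1 occurrence(s) of z with (x * y)
  => ( x * y ) >= 2
stmt 5: x := y * y  -- replace 1 occurrence(s) of x with (y * y)
  => ( ( y * y ) * y ) >= 2
stmt 4: y := z - x  -- replace 3 occurrence(s) of y with (z - x)
  => ( ( ( z - x ) * ( z - x ) ) * ( z - x ) ) >= 2
stmt 3: y := 7 + z  -- replace 0 occurrence(s) of y with (7 + z)
  => ( ( ( z - x ) * ( z - x ) ) * ( z - x ) ) >= 2
stmt 2: z := x + 1  -- replace 3 occurrence(s) of z with (x + 1)
  => ( ( ( ( x + 1 ) - x ) * ( ( x + 1 ) - x ) ) * ( ( x + 1 ) - x ) ) >= 2
stmt 1: x := y - x  -- replace 6 occurrence(s) of x with (y - x)
  => ( ( ( ( ( y - x ) + 1 ) - ( y - x ) ) * ( ( ( y - x ) + 1 ) - ( y - x ) ) ) * ( ( ( y - x ) + 1 ) - ( y - x ) ) ) >= 2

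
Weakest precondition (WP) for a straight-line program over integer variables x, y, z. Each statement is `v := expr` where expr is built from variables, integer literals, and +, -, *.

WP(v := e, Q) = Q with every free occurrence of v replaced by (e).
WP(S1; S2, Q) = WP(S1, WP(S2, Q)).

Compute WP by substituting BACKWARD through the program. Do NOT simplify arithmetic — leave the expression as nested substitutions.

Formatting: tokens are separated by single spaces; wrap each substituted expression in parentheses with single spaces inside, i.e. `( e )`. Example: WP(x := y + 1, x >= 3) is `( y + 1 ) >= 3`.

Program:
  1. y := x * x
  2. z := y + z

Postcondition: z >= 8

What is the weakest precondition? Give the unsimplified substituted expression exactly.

post: z >= 8
stmt 2: z := y + z  -- replace 1 occurrence(s) of z with (y + z)
  => ( y + z ) >= 8
stmt 1: y := x * x  -- replace 1 occurrence(s) of y with (x * x)
  => ( ( x * x ) + z ) >= 8

Answer: ( ( x * x ) + z ) >= 8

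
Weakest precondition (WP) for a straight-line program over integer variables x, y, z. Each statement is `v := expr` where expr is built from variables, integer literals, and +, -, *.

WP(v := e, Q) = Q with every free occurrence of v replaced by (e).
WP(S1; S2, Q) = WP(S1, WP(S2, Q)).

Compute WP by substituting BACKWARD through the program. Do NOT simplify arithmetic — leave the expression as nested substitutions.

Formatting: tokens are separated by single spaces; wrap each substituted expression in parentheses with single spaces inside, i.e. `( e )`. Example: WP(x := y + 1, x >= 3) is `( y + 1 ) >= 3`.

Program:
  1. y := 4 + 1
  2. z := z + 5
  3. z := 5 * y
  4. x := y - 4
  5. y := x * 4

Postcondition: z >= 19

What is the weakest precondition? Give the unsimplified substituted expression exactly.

Answer: ( 5 * ( 4 + 1 ) ) >= 19

Derivation:
post: z >= 19
stmt 5: y := x * 4  -- replace 0 occurrence(s) of y with (x * 4)
  => z >= 19
stmt 4: x := y - 4  -- replace 0 occurrence(s) of x with (y - 4)
  => z >= 19
stmt 3: z := 5 * y  -- replace 1 occurrence(s) of z with (5 * y)
  => ( 5 * y ) >= 19
stmt 2: z := z + 5  -- replace 0 occurrence(s) of z with (z + 5)
  => ( 5 * y ) >= 19
stmt 1: y := 4 + 1  -- replace 1 occurrence(s) of y with (4 + 1)
  => ( 5 * ( 4 + 1 ) ) >= 19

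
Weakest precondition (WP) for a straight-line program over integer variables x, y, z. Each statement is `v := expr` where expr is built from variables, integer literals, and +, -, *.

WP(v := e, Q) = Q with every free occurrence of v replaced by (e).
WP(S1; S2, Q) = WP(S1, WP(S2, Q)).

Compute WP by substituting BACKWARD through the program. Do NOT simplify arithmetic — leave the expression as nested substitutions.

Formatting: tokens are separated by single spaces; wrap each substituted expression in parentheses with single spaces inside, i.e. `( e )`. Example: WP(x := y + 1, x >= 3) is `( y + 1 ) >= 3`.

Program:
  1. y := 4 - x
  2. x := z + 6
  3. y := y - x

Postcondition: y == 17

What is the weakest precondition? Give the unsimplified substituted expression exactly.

post: y == 17
stmt 3: y := y - x  -- replace 1 occurrence(s) of y with (y - x)
  => ( y - x ) == 17
stmt 2: x := z + 6  -- replace 1 occurrence(s) of x with (z + 6)
  => ( y - ( z + 6 ) ) == 17
stmt 1: y := 4 - x  -- replace 1 occurrence(s) of y with (4 - x)
  => ( ( 4 - x ) - ( z + 6 ) ) == 17

Answer: ( ( 4 - x ) - ( z + 6 ) ) == 17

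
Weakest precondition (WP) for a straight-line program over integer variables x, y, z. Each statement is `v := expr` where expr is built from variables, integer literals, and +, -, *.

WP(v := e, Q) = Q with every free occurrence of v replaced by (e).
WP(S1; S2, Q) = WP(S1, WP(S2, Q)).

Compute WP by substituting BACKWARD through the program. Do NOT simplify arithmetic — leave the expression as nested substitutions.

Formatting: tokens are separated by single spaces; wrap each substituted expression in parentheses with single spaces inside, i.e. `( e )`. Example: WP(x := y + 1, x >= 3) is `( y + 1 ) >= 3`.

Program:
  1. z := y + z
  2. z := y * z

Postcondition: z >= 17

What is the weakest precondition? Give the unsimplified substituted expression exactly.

post: z >= 17
stmt 2: z := y * z  -- replace 1 occurrence(s) of z with (y * z)
  => ( y * z ) >= 17
stmt 1: z := y + z  -- replace 1 occurrence(s) of z with (y + z)
  => ( y * ( y + z ) ) >= 17

Answer: ( y * ( y + z ) ) >= 17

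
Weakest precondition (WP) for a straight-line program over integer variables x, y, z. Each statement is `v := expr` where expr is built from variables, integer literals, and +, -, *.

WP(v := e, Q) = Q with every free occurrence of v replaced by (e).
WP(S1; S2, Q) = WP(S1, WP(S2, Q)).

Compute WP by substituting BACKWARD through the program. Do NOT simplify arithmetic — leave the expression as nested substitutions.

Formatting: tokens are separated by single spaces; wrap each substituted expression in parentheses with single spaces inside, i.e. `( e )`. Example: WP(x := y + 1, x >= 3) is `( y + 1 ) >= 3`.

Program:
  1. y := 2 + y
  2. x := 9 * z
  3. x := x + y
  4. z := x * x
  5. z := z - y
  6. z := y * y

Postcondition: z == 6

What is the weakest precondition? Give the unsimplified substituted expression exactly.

post: z == 6
stmt 6: z := y * y  -- replace 1 occurrence(s) of z with (y * y)
  => ( y * y ) == 6
stmt 5: z := z - y  -- replace 0 occurrence(s) of z with (z - y)
  => ( y * y ) == 6
stmt 4: z := x * x  -- replace 0 occurrence(s) of z with (x * x)
  => ( y * y ) == 6
stmt 3: x := x + y  -- replace 0 occurrence(s) of x with (x + y)
  => ( y * y ) == 6
stmt 2: x := 9 * z  -- replace 0 occurrence(s) of x with (9 * z)
  => ( y * y ) == 6
stmt 1: y := 2 + y  -- replace 2 occurrence(s) of y with (2 + y)
  => ( ( 2 + y ) * ( 2 + y ) ) == 6

Answer: ( ( 2 + y ) * ( 2 + y ) ) == 6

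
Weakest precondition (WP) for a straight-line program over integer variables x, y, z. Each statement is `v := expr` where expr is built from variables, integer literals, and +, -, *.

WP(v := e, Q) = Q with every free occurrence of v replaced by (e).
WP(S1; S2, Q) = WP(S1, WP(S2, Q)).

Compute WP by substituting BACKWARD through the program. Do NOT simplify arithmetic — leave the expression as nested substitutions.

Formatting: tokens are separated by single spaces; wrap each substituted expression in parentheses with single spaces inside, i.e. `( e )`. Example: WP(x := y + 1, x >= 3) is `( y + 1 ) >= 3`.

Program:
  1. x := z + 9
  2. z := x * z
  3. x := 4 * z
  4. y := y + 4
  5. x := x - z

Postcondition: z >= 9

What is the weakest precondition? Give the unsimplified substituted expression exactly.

post: z >= 9
stmt 5: x := x - z  -- replace 0 occurrence(s) of x with (x - z)
  => z >= 9
stmt 4: y := y + 4  -- replace 0 occurrence(s) of y with (y + 4)
  => z >= 9
stmt 3: x := 4 * z  -- replace 0 occurrence(s) of x with (4 * z)
  => z >= 9
stmt 2: z := x * z  -- replace 1 occurrence(s) of z with (x * z)
  => ( x * z ) >= 9
stmt 1: x := z + 9  -- replace 1 occurrence(s) of x with (z + 9)
  => ( ( z + 9 ) * z ) >= 9

Answer: ( ( z + 9 ) * z ) >= 9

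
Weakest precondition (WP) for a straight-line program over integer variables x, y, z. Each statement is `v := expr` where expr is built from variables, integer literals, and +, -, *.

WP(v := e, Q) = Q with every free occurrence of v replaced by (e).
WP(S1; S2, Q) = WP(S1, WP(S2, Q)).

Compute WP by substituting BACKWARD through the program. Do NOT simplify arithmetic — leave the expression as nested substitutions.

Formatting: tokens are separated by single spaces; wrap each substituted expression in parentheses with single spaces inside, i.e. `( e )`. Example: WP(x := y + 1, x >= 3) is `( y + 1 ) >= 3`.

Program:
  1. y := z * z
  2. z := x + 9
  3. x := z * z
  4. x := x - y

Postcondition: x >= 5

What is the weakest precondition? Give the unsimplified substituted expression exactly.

post: x >= 5
stmt 4: x := x - y  -- replace 1 occurrence(s) of x with (x - y)
  => ( x - y ) >= 5
stmt 3: x := z * z  -- replace 1 occurrence(s) of x with (z * z)
  => ( ( z * z ) - y ) >= 5
stmt 2: z := x + 9  -- replace 2 occurrence(s) of z with (x + 9)
  => ( ( ( x + 9 ) * ( x + 9 ) ) - y ) >= 5
stmt 1: y := z * z  -- replace 1 occurrence(s) of y with (z * z)
  => ( ( ( x + 9 ) * ( x + 9 ) ) - ( z * z ) ) >= 5

Answer: ( ( ( x + 9 ) * ( x + 9 ) ) - ( z * z ) ) >= 5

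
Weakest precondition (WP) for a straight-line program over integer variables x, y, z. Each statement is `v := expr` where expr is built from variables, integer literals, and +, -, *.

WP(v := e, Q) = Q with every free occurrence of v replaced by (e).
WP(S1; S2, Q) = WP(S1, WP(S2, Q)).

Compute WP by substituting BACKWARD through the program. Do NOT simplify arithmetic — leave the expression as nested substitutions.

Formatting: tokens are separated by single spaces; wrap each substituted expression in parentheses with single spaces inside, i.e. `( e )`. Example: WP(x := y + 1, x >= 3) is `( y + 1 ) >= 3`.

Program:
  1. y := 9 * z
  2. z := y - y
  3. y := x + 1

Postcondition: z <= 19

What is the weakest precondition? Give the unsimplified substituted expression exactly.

post: z <= 19
stmt 3: y := x + 1  -- replace 0 occurrence(s) of y with (x + 1)
  => z <= 19
stmt 2: z := y - y  -- replace 1 occurrence(s) of z with (y - y)
  => ( y - y ) <= 19
stmt 1: y := 9 * z  -- replace 2 occurrence(s) of y with (9 * z)
  => ( ( 9 * z ) - ( 9 * z ) ) <= 19

Answer: ( ( 9 * z ) - ( 9 * z ) ) <= 19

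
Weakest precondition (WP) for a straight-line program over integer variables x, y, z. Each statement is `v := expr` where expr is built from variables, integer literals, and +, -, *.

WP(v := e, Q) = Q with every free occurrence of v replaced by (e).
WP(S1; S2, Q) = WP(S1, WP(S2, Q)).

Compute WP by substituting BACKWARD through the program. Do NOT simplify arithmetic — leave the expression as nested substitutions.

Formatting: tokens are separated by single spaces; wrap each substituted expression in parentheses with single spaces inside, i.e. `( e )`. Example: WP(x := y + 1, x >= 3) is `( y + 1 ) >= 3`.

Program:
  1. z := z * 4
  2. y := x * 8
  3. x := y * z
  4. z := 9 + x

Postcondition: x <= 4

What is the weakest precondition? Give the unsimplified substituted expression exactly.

post: x <= 4
stmt 4: z := 9 + x  -- replace 0 occurrence(s) of z with (9 + x)
  => x <= 4
stmt 3: x := y * z  -- replace 1 occurrence(s) of x with (y * z)
  => ( y * z ) <= 4
stmt 2: y := x * 8  -- replace 1 occurrence(s) of y with (x * 8)
  => ( ( x * 8 ) * z ) <= 4
stmt 1: z := z * 4  -- replace 1 occurrence(s) of z with (z * 4)
  => ( ( x * 8 ) * ( z * 4 ) ) <= 4

Answer: ( ( x * 8 ) * ( z * 4 ) ) <= 4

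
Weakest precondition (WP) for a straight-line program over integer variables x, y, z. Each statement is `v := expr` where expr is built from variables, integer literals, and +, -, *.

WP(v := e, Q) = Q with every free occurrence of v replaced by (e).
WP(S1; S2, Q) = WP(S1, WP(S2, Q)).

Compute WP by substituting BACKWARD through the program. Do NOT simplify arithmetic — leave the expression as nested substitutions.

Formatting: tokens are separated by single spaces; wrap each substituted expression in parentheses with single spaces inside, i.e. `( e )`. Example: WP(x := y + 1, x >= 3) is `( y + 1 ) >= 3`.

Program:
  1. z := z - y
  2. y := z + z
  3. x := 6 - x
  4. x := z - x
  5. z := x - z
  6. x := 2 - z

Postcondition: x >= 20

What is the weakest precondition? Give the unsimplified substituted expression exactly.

Answer: ( 2 - ( ( ( z - y ) - ( 6 - x ) ) - ( z - y ) ) ) >= 20

Derivation:
post: x >= 20
stmt 6: x := 2 - z  -- replace 1 occurrence(s) of x with (2 - z)
  => ( 2 - z ) >= 20
stmt 5: z := x - z  -- replace 1 occurrence(s) of z with (x - z)
  => ( 2 - ( x - z ) ) >= 20
stmt 4: x := z - x  -- replace 1 occurrence(s) of x with (z - x)
  => ( 2 - ( ( z - x ) - z ) ) >= 20
stmt 3: x := 6 - x  -- replace 1 occurrence(s) of x with (6 - x)
  => ( 2 - ( ( z - ( 6 - x ) ) - z ) ) >= 20
stmt 2: y := z + z  -- replace 0 occurrence(s) of y with (z + z)
  => ( 2 - ( ( z - ( 6 - x ) ) - z ) ) >= 20
stmt 1: z := z - y  -- replace 2 occurrence(s) of z with (z - y)
  => ( 2 - ( ( ( z - y ) - ( 6 - x ) ) - ( z - y ) ) ) >= 20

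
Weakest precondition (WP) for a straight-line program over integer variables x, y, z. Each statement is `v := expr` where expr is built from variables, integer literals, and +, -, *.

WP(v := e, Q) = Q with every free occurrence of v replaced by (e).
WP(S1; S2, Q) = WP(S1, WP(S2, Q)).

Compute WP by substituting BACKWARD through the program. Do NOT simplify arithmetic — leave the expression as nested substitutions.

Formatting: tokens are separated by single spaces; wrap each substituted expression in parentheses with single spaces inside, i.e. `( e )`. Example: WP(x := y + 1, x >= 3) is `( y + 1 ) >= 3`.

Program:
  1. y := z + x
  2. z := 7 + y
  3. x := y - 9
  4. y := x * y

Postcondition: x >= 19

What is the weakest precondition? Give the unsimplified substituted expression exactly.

Answer: ( ( z + x ) - 9 ) >= 19

Derivation:
post: x >= 19
stmt 4: y := x * y  -- replace 0 occurrence(s) of y with (x * y)
  => x >= 19
stmt 3: x := y - 9  -- replace 1 occurrence(s) of x with (y - 9)
  => ( y - 9 ) >= 19
stmt 2: z := 7 + y  -- replace 0 occurrence(s) of z with (7 + y)
  => ( y - 9 ) >= 19
stmt 1: y := z + x  -- replace 1 occurrence(s) of y with (z + x)
  => ( ( z + x ) - 9 ) >= 19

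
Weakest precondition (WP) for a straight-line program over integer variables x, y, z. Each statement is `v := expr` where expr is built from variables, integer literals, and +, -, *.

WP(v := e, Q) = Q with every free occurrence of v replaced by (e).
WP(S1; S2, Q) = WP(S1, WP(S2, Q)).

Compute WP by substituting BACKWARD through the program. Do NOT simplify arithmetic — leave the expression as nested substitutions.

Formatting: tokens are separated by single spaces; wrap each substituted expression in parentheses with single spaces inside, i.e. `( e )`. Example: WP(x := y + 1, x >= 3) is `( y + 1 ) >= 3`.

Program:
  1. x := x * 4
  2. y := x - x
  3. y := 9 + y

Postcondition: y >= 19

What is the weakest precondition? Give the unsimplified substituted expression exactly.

post: y >= 19
stmt 3: y := 9 + y  -- replace 1 occurrence(s) of y with (9 + y)
  => ( 9 + y ) >= 19
stmt 2: y := x - x  -- replace 1 occurrence(s) of y with (x - x)
  => ( 9 + ( x - x ) ) >= 19
stmt 1: x := x * 4  -- replace 2 occurrence(s) of x with (x * 4)
  => ( 9 + ( ( x * 4 ) - ( x * 4 ) ) ) >= 19

Answer: ( 9 + ( ( x * 4 ) - ( x * 4 ) ) ) >= 19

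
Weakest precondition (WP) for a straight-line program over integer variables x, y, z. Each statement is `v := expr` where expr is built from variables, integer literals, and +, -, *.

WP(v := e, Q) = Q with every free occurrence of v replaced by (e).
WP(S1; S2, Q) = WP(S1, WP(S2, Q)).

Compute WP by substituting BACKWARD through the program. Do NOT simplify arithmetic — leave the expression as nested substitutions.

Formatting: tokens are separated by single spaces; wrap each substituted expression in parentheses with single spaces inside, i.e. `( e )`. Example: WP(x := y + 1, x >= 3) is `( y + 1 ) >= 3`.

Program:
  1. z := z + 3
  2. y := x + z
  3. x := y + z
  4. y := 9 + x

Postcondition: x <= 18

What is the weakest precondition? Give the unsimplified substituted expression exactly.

post: x <= 18
stmt 4: y := 9 + x  -- replace 0 occurrence(s) of y with (9 + x)
  => x <= 18
stmt 3: x := y + z  -- replace 1 occurrence(s) of x with (y + z)
  => ( y + z ) <= 18
stmt 2: y := x + z  -- replace 1 occurrence(s) of y with (x + z)
  => ( ( x + z ) + z ) <= 18
stmt 1: z := z + 3  -- replace 2 occurrence(s) of z with (z + 3)
  => ( ( x + ( z + 3 ) ) + ( z + 3 ) ) <= 18

Answer: ( ( x + ( z + 3 ) ) + ( z + 3 ) ) <= 18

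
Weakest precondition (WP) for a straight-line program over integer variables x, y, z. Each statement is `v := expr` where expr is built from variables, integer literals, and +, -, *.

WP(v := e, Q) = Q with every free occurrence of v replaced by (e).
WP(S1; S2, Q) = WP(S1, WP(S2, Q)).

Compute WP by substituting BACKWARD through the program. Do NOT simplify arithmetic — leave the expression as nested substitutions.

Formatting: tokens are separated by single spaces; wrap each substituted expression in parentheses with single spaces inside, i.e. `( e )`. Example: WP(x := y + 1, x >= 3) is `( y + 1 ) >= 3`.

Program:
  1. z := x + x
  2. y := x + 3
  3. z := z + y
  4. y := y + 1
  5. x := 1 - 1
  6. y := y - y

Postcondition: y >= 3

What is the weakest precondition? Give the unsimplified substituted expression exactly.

post: y >= 3
stmt 6: y := y - y  -- replace 1 occurrence(s) of y with (y - y)
  => ( y - y ) >= 3
stmt 5: x := 1 - 1  -- replace 0 occurrence(s) of x with (1 - 1)
  => ( y - y ) >= 3
stmt 4: y := y + 1  -- replace 2 occurrence(s) of y with (y + 1)
  => ( ( y + 1 ) - ( y + 1 ) ) >= 3
stmt 3: z := z + y  -- replace 0 occurrence(s) of z with (z + y)
  => ( ( y + 1 ) - ( y + 1 ) ) >= 3
stmt 2: y := x + 3  -- replace 2 occurrence(s) of y with (x + 3)
  => ( ( ( x + 3 ) + 1 ) - ( ( x + 3 ) + 1 ) ) >= 3
stmt 1: z := x + x  -- replace 0 occurrence(s) of z with (x + x)
  => ( ( ( x + 3 ) + 1 ) - ( ( x + 3 ) + 1 ) ) >= 3

Answer: ( ( ( x + 3 ) + 1 ) - ( ( x + 3 ) + 1 ) ) >= 3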